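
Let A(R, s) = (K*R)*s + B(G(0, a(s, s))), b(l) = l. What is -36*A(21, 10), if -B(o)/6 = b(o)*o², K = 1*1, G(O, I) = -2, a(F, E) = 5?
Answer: -9288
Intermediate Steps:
K = 1
B(o) = -6*o³ (B(o) = -6*o*o² = -6*o³)
A(R, s) = 48 + R*s (A(R, s) = (1*R)*s - 6*(-2)³ = R*s - 6*(-8) = R*s + 48 = 48 + R*s)
-36*A(21, 10) = -36*(48 + 21*10) = -36*(48 + 210) = -36*258 = -9288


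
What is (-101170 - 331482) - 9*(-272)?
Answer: -430204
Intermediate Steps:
(-101170 - 331482) - 9*(-272) = -432652 + 2448 = -430204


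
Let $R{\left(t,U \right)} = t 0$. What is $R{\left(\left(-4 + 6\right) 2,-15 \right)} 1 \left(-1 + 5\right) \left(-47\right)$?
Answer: $0$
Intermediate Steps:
$R{\left(t,U \right)} = 0$
$R{\left(\left(-4 + 6\right) 2,-15 \right)} 1 \left(-1 + 5\right) \left(-47\right) = 0 \cdot 1 \left(-1 + 5\right) \left(-47\right) = 0 \cdot 1 \cdot 4 \left(-47\right) = 0 \cdot 4 \left(-47\right) = 0 \left(-188\right) = 0$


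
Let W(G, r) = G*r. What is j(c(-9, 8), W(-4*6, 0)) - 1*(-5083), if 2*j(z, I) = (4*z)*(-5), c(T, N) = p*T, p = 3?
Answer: 5353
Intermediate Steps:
c(T, N) = 3*T
j(z, I) = -10*z (j(z, I) = ((4*z)*(-5))/2 = (-20*z)/2 = -10*z)
j(c(-9, 8), W(-4*6, 0)) - 1*(-5083) = -30*(-9) - 1*(-5083) = -10*(-27) + 5083 = 270 + 5083 = 5353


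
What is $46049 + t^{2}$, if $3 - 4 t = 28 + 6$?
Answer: $\frac{737745}{16} \approx 46109.0$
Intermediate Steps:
$t = - \frac{31}{4}$ ($t = \frac{3}{4} - \frac{28 + 6}{4} = \frac{3}{4} - \frac{17}{2} = - \frac{31}{4} \approx -7.75$)
$46049 + t^{2} = 46049 + \left(- \frac{31}{4}\right)^{2} = 46049 + \frac{961}{16} = \frac{737745}{16}$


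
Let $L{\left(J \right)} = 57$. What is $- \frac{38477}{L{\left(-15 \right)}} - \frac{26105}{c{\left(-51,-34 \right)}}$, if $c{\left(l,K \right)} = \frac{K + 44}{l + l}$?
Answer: $\frac{15138970}{57} \approx 2.656 \cdot 10^{5}$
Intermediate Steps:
$c{\left(l,K \right)} = \frac{44 + K}{2 l}$
$- \frac{38477}{L{\left(-15 \right)}} - \frac{26105}{c{\left(-51,-34 \right)}} = - \frac{38477}{57} - \frac{26105}{\frac{1}{2} \frac{1}{-51} \left(44 - 34\right)} = \left(-38477\right) \frac{1}{57} - \frac{26105}{\frac{1}{2} \left(- \frac{1}{51}\right) 10} = - \frac{38477}{57} - \frac{26105}{- \frac{5}{51}} = - \frac{38477}{57} - -266271 = - \frac{38477}{57} + 266271 = \frac{15138970}{57}$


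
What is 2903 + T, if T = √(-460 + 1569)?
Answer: 2903 + √1109 ≈ 2936.3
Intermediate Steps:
T = √1109 ≈ 33.302
2903 + T = 2903 + √1109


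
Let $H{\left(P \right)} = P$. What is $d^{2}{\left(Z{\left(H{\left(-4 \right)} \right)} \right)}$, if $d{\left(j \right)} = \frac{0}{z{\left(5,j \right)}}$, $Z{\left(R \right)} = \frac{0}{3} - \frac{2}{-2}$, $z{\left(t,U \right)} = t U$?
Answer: $0$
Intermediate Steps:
$z{\left(t,U \right)} = U t$
$Z{\left(R \right)} = 1$ ($Z{\left(R \right)} = 0 \cdot \frac{1}{3} - -1 = 0 + 1 = 1$)
$d{\left(j \right)} = 0$ ($d{\left(j \right)} = \frac{0}{j 5} = \frac{0}{5 j} = 0 \frac{1}{5 j} = 0$)
$d^{2}{\left(Z{\left(H{\left(-4 \right)} \right)} \right)} = 0^{2} = 0$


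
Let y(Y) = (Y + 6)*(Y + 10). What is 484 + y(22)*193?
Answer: 173412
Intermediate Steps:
y(Y) = (6 + Y)*(10 + Y)
484 + y(22)*193 = 484 + (60 + 22² + 16*22)*193 = 484 + (60 + 484 + 352)*193 = 484 + 896*193 = 484 + 172928 = 173412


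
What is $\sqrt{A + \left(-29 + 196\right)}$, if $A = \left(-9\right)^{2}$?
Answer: $2 \sqrt{62} \approx 15.748$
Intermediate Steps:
$A = 81$
$\sqrt{A + \left(-29 + 196\right)} = \sqrt{81 + \left(-29 + 196\right)} = \sqrt{81 + 167} = \sqrt{248} = 2 \sqrt{62}$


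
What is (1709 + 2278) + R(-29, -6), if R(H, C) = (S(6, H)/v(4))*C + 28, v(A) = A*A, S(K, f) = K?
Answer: 16051/4 ≈ 4012.8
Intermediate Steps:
v(A) = A**2
R(H, C) = 28 + 3*C/8 (R(H, C) = (6/(4**2))*C + 28 = (6/16)*C + 28 = (6*(1/16))*C + 28 = 3*C/8 + 28 = 28 + 3*C/8)
(1709 + 2278) + R(-29, -6) = (1709 + 2278) + (28 + (3/8)*(-6)) = 3987 + (28 - 9/4) = 3987 + 103/4 = 16051/4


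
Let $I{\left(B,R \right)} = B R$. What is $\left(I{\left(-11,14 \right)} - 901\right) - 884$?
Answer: $-1939$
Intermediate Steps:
$\left(I{\left(-11,14 \right)} - 901\right) - 884 = \left(\left(-11\right) 14 - 901\right) - 884 = \left(-154 - 901\right) - 884 = -1055 - 884 = -1939$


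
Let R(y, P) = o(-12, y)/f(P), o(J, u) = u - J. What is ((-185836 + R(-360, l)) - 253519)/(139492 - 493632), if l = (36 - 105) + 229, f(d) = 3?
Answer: 439471/354140 ≈ 1.2410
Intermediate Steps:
l = 160 (l = -69 + 229 = 160)
R(y, P) = 4 + y/3 (R(y, P) = (y - 1*(-12))/3 = (y + 12)*(1/3) = (12 + y)*(1/3) = 4 + y/3)
((-185836 + R(-360, l)) - 253519)/(139492 - 493632) = ((-185836 + (4 + (1/3)*(-360))) - 253519)/(139492 - 493632) = ((-185836 + (4 - 120)) - 253519)/(-354140) = ((-185836 - 116) - 253519)*(-1/354140) = (-185952 - 253519)*(-1/354140) = -439471*(-1/354140) = 439471/354140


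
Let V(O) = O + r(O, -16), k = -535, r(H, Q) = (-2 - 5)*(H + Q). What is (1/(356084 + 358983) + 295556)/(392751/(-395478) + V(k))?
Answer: 9286805203281326/104350932197895 ≈ 88.996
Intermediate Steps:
r(H, Q) = -7*H - 7*Q (r(H, Q) = -7*(H + Q) = -7*H - 7*Q)
V(O) = 112 - 6*O (V(O) = O + (-7*O - 7*(-16)) = O + (-7*O + 112) = O + (112 - 7*O) = 112 - 6*O)
(1/(356084 + 358983) + 295556)/(392751/(-395478) + V(k)) = (1/(356084 + 358983) + 295556)/(392751/(-395478) + (112 - 6*(-535))) = (1/715067 + 295556)/(392751*(-1/395478) + (112 + 3210)) = (1/715067 + 295556)/(-43639/43942 + 3322) = 211342342253/(715067*(145931685/43942)) = (211342342253/715067)*(43942/145931685) = 9286805203281326/104350932197895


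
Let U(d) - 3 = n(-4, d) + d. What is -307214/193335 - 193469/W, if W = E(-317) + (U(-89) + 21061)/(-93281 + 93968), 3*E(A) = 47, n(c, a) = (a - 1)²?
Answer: -25709012893337/7702079730 ≈ -3337.9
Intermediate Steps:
n(c, a) = (-1 + a)²
E(A) = 47/3 (E(A) = (⅓)*47 = 47/3)
U(d) = 3 + d + (-1 + d)² (U(d) = 3 + ((-1 + d)² + d) = 3 + (d + (-1 + d)²) = 3 + d + (-1 + d)²)
W = 39838/687 (W = 47/3 + ((4 + (-89)² - 1*(-89)) + 21061)/(-93281 + 93968) = 47/3 + ((4 + 7921 + 89) + 21061)/687 = 47/3 + (8014 + 21061)*(1/687) = 47/3 + 29075*(1/687) = 47/3 + 29075/687 = 39838/687 ≈ 57.988)
-307214/193335 - 193469/W = -307214/193335 - 193469/39838/687 = -307214*1/193335 - 193469*687/39838 = -307214/193335 - 132913203/39838 = -25709012893337/7702079730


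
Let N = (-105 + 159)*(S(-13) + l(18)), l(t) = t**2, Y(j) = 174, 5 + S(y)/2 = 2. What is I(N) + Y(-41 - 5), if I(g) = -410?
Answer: -236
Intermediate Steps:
S(y) = -6 (S(y) = -10 + 2*2 = -10 + 4 = -6)
N = 17172 (N = (-105 + 159)*(-6 + 18**2) = 54*(-6 + 324) = 54*318 = 17172)
I(N) + Y(-41 - 5) = -410 + 174 = -236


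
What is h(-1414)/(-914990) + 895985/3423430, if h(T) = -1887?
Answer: 41313866378/156620210785 ≈ 0.26378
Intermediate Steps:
h(-1414)/(-914990) + 895985/3423430 = -1887/(-914990) + 895985/3423430 = -1887*(-1/914990) + 895985*(1/3423430) = 1887/914990 + 179197/684686 = 41313866378/156620210785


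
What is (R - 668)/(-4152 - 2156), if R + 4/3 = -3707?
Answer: 691/996 ≈ 0.69378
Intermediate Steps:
R = -11125/3 (R = -4/3 - 3707 = -11125/3 ≈ -3708.3)
(R - 668)/(-4152 - 2156) = (-11125/3 - 668)/(-4152 - 2156) = -13129/3/(-6308) = -13129/3*(-1/6308) = 691/996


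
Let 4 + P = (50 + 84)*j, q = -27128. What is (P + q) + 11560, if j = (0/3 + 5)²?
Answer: -12222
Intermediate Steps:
j = 25 (j = (0*(⅓) + 5)² = (0 + 5)² = 5² = 25)
P = 3346 (P = -4 + (50 + 84)*25 = -4 + 134*25 = -4 + 3350 = 3346)
(P + q) + 11560 = (3346 - 27128) + 11560 = -23782 + 11560 = -12222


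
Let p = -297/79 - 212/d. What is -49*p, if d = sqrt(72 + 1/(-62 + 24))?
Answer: 14553/79 + 10388*sqrt(103930)/2735 ≈ 1408.7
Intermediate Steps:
d = sqrt(103930)/38 (d = sqrt(72 + 1/(-38)) = sqrt(72 - 1/38) = sqrt(2735/38) = sqrt(103930)/38 ≈ 8.4837)
p = -297/79 - 212*sqrt(103930)/2735 ≈ -28.749
-49*p = -49*(-297/79 - 212*sqrt(103930)/2735) = 14553/79 + 10388*sqrt(103930)/2735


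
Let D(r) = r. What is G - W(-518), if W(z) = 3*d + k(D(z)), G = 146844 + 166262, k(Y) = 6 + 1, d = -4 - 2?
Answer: 313117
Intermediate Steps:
d = -6
k(Y) = 7
G = 313106
W(z) = -11 (W(z) = 3*(-6) + 7 = -18 + 7 = -11)
G - W(-518) = 313106 - 1*(-11) = 313106 + 11 = 313117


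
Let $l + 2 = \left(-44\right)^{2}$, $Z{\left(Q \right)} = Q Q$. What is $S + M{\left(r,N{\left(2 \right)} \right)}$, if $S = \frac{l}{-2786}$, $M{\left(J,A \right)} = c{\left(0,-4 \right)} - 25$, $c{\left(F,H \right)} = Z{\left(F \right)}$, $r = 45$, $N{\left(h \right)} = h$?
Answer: $- \frac{35792}{1393} \approx -25.694$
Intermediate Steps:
$Z{\left(Q \right)} = Q^{2}$
$c{\left(F,H \right)} = F^{2}$
$M{\left(J,A \right)} = -25$ ($M{\left(J,A \right)} = 0^{2} - 25 = 0 - 25 = -25$)
$l = 1934$ ($l = -2 + \left(-44\right)^{2} = -2 + 1936 = 1934$)
$S = - \frac{967}{1393}$ ($S = \frac{1934}{-2786} = 1934 \left(- \frac{1}{2786}\right) = - \frac{967}{1393} \approx -0.69419$)
$S + M{\left(r,N{\left(2 \right)} \right)} = - \frac{967}{1393} - 25 = - \frac{35792}{1393}$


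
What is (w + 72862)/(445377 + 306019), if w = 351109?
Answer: 423971/751396 ≈ 0.56424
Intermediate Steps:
(w + 72862)/(445377 + 306019) = (351109 + 72862)/(445377 + 306019) = 423971/751396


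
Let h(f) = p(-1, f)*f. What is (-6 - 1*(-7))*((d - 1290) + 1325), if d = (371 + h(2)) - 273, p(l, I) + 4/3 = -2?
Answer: 379/3 ≈ 126.33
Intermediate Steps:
p(l, I) = -10/3 (p(l, I) = -4/3 - 2 = -10/3)
h(f) = -10*f/3
d = 274/3 (d = (371 - 10/3*2) - 273 = (371 - 20/3) - 273 = 1093/3 - 273 = 274/3 ≈ 91.333)
(-6 - 1*(-7))*((d - 1290) + 1325) = (-6 - 1*(-7))*((274/3 - 1290) + 1325) = (-6 + 7)*(-3596/3 + 1325) = 1*(379/3) = 379/3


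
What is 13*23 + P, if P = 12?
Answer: 311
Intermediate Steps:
13*23 + P = 13*23 + 12 = 299 + 12 = 311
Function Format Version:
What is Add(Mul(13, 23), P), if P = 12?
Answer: 311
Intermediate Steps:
Add(Mul(13, 23), P) = Add(Mul(13, 23), 12) = Add(299, 12) = 311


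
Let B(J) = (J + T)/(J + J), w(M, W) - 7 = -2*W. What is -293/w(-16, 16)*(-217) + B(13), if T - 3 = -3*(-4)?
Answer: -826203/325 ≈ -2542.2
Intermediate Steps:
w(M, W) = 7 - 2*W
T = 15 (T = 3 - 3*(-4) = 3 + 12 = 15)
B(J) = (15 + J)/(2*J) (B(J) = (J + 15)/(J + J) = (15 + J)/((2*J)) = (15 + J)*(1/(2*J)) = (15 + J)/(2*J))
-293/w(-16, 16)*(-217) + B(13) = -293/(7 - 2*16)*(-217) + (½)*(15 + 13)/13 = -293/(7 - 32)*(-217) + (½)*(1/13)*28 = -293/(-25)*(-217) + 14/13 = -293*(-1/25)*(-217) + 14/13 = (293/25)*(-217) + 14/13 = -63581/25 + 14/13 = -826203/325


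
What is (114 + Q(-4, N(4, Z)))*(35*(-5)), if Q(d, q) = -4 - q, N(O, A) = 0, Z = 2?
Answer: -19250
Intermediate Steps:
(114 + Q(-4, N(4, Z)))*(35*(-5)) = (114 + (-4 - 1*0))*(35*(-5)) = (114 + (-4 + 0))*(-175) = (114 - 4)*(-175) = 110*(-175) = -19250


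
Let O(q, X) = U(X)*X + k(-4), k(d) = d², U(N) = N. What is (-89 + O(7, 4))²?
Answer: 3249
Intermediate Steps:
O(q, X) = 16 + X² (O(q, X) = X*X + (-4)² = X² + 16 = 16 + X²)
(-89 + O(7, 4))² = (-89 + (16 + 4²))² = (-89 + (16 + 16))² = (-89 + 32)² = (-57)² = 3249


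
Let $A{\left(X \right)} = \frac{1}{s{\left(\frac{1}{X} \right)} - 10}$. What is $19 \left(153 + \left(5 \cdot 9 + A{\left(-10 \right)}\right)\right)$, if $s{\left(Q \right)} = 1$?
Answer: $\frac{33839}{9} \approx 3759.9$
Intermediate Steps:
$A{\left(X \right)} = - \frac{1}{9}$ ($A{\left(X \right)} = \frac{1}{1 - 10} = \frac{1}{-9} = - \frac{1}{9}$)
$19 \left(153 + \left(5 \cdot 9 + A{\left(-10 \right)}\right)\right) = 19 \left(153 + \left(5 \cdot 9 - \frac{1}{9}\right)\right) = 19 \left(153 + \left(45 - \frac{1}{9}\right)\right) = 19 \left(153 + \frac{404}{9}\right) = 19 \cdot \frac{1781}{9} = \frac{33839}{9}$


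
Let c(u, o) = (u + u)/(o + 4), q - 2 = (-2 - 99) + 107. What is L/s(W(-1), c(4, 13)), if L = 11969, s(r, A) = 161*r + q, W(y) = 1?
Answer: 11969/169 ≈ 70.823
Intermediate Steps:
q = 8 (q = 2 + ((-2 - 99) + 107) = 2 + (-101 + 107) = 2 + 6 = 8)
c(u, o) = 2*u/(4 + o) (c(u, o) = (2*u)/(4 + o) = 2*u/(4 + o))
s(r, A) = 8 + 161*r (s(r, A) = 161*r + 8 = 8 + 161*r)
L/s(W(-1), c(4, 13)) = 11969/(8 + 161*1) = 11969/(8 + 161) = 11969/169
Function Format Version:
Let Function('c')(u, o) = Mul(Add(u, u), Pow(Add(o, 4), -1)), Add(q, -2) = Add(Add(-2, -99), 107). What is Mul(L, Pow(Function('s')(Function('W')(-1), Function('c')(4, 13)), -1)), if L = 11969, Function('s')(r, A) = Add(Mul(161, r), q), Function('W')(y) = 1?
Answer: Rational(11969, 169) ≈ 70.823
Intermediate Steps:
q = 8 (q = Add(2, Add(Add(-2, -99), 107)) = Add(2, Add(-101, 107)) = Add(2, 6) = 8)
Function('c')(u, o) = Mul(2, u, Pow(Add(4, o), -1)) (Function('c')(u, o) = Mul(Mul(2, u), Pow(Add(4, o), -1)) = Mul(2, u, Pow(Add(4, o), -1)))
Function('s')(r, A) = Add(8, Mul(161, r)) (Function('s')(r, A) = Add(Mul(161, r), 8) = Add(8, Mul(161, r)))
Mul(L, Pow(Function('s')(Function('W')(-1), Function('c')(4, 13)), -1)) = Mul(11969, Pow(Add(8, Mul(161, 1)), -1)) = Mul(11969, Pow(Add(8, 161), -1)) = Mul(11969, Pow(169, -1)) = Mul(11969, Rational(1, 169)) = Rational(11969, 169)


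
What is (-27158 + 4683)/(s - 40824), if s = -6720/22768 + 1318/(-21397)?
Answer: 684317249225/1243017197398 ≈ 0.55053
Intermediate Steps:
s = -10862254/30447931 (s = -6720*1/22768 + 1318*(-1/21397) = -420/1423 - 1318/21397 = -10862254/30447931 ≈ -0.35675)
(-27158 + 4683)/(s - 40824) = (-27158 + 4683)/(-10862254/30447931 - 40824) = -22475/(-1243017197398/30447931) = -22475*(-30447931/1243017197398) = 684317249225/1243017197398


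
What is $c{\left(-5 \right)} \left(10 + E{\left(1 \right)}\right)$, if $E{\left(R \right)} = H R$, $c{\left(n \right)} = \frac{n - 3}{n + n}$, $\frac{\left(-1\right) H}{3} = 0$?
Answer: $8$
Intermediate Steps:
$H = 0$ ($H = \left(-3\right) 0 = 0$)
$c{\left(n \right)} = \frac{-3 + n}{2 n}$
$E{\left(R \right)} = 0$ ($E{\left(R \right)} = 0 R = 0$)
$c{\left(-5 \right)} \left(10 + E{\left(1 \right)}\right) = \frac{-3 - 5}{2 \left(-5\right)} \left(10 + 0\right) = \frac{1}{2} \left(- \frac{1}{5}\right) \left(-8\right) 10 = \frac{4}{5} \cdot 10 = 8$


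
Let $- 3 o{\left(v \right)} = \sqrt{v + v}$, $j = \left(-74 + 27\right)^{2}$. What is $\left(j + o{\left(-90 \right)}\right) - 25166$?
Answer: $-22957 - 2 i \sqrt{5} \approx -22957.0 - 4.4721 i$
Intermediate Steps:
$j = 2209$ ($j = \left(-47\right)^{2} = 2209$)
$o{\left(v \right)} = - \frac{\sqrt{2} \sqrt{v}}{3}$ ($o{\left(v \right)} = - \frac{\sqrt{v + v}}{3} = - \frac{\sqrt{2 v}}{3} = - \frac{\sqrt{2} \sqrt{v}}{3}$)
$\left(j + o{\left(-90 \right)}\right) - 25166 = \left(2209 - \frac{\sqrt{2} \sqrt{-90}}{3}\right) - 25166 = \left(2209 - \frac{\sqrt{2} \cdot 3 i \sqrt{10}}{3}\right) - 25166 = \left(2209 - 2 i \sqrt{5}\right) - 25166 = -22957 - 2 i \sqrt{5}$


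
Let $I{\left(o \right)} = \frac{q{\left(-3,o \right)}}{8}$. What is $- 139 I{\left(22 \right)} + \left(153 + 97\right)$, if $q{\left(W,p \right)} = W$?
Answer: $\frac{2417}{8} \approx 302.13$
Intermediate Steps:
$I{\left(o \right)} = - \frac{3}{8}$
$- 139 I{\left(22 \right)} + \left(153 + 97\right) = \left(-139\right) \left(- \frac{3}{8}\right) + \left(153 + 97\right) = \frac{417}{8} + 250 = \frac{2417}{8}$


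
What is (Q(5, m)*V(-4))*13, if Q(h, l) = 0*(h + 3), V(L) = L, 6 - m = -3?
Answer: 0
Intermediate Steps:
m = 9 (m = 6 - 1*(-3) = 6 + 3 = 9)
Q(h, l) = 0 (Q(h, l) = 0*(3 + h) = 0)
(Q(5, m)*V(-4))*13 = (0*(-4))*13 = 0*13 = 0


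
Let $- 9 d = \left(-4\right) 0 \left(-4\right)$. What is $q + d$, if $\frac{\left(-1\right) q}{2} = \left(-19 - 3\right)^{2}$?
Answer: $-968$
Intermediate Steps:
$q = -968$ ($q = - 2 \left(-19 - 3\right)^{2} = - 2 \left(-22\right)^{2} = \left(-2\right) 484 = -968$)
$d = 0$ ($d = - \frac{\left(-4\right) 0 \left(-4\right)}{9} = - \frac{0 \left(-4\right)}{9} = \left(- \frac{1}{9}\right) 0 = 0$)
$q + d = -968 + 0 = -968$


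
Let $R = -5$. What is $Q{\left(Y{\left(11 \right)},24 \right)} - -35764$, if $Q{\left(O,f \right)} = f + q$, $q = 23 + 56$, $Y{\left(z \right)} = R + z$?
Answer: $35867$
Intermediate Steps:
$Y{\left(z \right)} = -5 + z$
$q = 79$
$Q{\left(O,f \right)} = 79 + f$ ($Q{\left(O,f \right)} = f + 79 = 79 + f$)
$Q{\left(Y{\left(11 \right)},24 \right)} - -35764 = \left(79 + 24\right) - -35764 = 103 + 35764 = 35867$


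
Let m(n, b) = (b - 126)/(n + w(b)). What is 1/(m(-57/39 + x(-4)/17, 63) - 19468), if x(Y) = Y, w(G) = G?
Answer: -4516/87922129 ≈ -5.1364e-5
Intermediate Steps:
m(n, b) = (-126 + b)/(b + n) (m(n, b) = (b - 126)/(n + b) = (-126 + b)/(b + n))
1/(m(-57/39 + x(-4)/17, 63) - 19468) = 1/((-126 + 63)/(63 + (-57/39 - 4/17)) - 19468) = 1/(-63/(63 + (-57*1/39 - 4*1/17)) - 19468) = 1/(-63/(63 + (-19/13 - 4/17)) - 19468) = 1/(-63/(63 - 375/221) - 19468) = 1/(-63/(13548/221) - 19468) = 1/((221/13548)*(-63) - 19468) = 1/(-4641/4516 - 19468) = 1/(-87922129/4516) = -4516/87922129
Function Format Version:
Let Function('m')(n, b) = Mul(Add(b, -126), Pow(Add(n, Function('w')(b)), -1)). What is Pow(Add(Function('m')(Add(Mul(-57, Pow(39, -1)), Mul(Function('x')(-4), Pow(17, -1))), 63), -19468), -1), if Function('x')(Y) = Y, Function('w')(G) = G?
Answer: Rational(-4516, 87922129) ≈ -5.1364e-5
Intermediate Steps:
Function('m')(n, b) = Mul(Pow(Add(b, n), -1), Add(-126, b)) (Function('m')(n, b) = Mul(Add(b, -126), Pow(Add(n, b), -1)) = Mul(Add(-126, b), Pow(Add(b, n), -1)) = Mul(Pow(Add(b, n), -1), Add(-126, b)))
Pow(Add(Function('m')(Add(Mul(-57, Pow(39, -1)), Mul(Function('x')(-4), Pow(17, -1))), 63), -19468), -1) = Pow(Add(Mul(Pow(Add(63, Add(Mul(-57, Pow(39, -1)), Mul(-4, Pow(17, -1)))), -1), Add(-126, 63)), -19468), -1) = Pow(Add(Mul(Pow(Add(63, Add(Mul(-57, Rational(1, 39)), Mul(-4, Rational(1, 17)))), -1), -63), -19468), -1) = Pow(Add(Mul(Pow(Add(63, Add(Rational(-19, 13), Rational(-4, 17))), -1), -63), -19468), -1) = Pow(Add(Mul(Pow(Add(63, Rational(-375, 221)), -1), -63), -19468), -1) = Pow(Add(Mul(Pow(Rational(13548, 221), -1), -63), -19468), -1) = Pow(Add(Mul(Rational(221, 13548), -63), -19468), -1) = Pow(Add(Rational(-4641, 4516), -19468), -1) = Pow(Rational(-87922129, 4516), -1) = Rational(-4516, 87922129)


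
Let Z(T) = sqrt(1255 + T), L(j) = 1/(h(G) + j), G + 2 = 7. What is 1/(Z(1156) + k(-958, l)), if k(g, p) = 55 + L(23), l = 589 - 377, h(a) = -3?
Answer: 22020/247801 - 400*sqrt(2411)/247801 ≈ 0.0096014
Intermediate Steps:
G = 5 (G = -2 + 7 = 5)
L(j) = 1/(-3 + j)
l = 212
k(g, p) = 1101/20 (k(g, p) = 55 + 1/(-3 + 23) = 55 + 1/20 = 1101/20)
1/(Z(1156) + k(-958, l)) = 1/(sqrt(1255 + 1156) + 1101/20) = 1/(sqrt(2411) + 1101/20) = 1/(1101/20 + sqrt(2411))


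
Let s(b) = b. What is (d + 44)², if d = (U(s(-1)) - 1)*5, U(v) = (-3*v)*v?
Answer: 576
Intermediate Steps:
U(v) = -3*v²
d = -20 (d = (-3*(-1)² - 1)*5 = (-3*1 - 1)*5 = (-3 - 1)*5 = -4*5 = -20)
(d + 44)² = (-20 + 44)² = 24² = 576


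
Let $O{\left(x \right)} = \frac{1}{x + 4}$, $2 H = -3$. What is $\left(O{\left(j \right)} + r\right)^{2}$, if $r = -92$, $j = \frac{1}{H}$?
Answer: $\frac{840889}{100} \approx 8408.9$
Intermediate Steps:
$H = - \frac{3}{2}$ ($H = \frac{1}{2} \left(-3\right) = - \frac{3}{2} \approx -1.5$)
$j = - \frac{2}{3}$ ($j = \frac{1}{- \frac{3}{2}} = - \frac{2}{3} \approx -0.66667$)
$O{\left(x \right)} = \frac{1}{4 + x}$
$\left(O{\left(j \right)} + r\right)^{2} = \left(\frac{1}{4 - \frac{2}{3}} - 92\right)^{2} = \left(\frac{1}{\frac{10}{3}} - 92\right)^{2} = \left(\frac{3}{10} - 92\right)^{2} = \left(- \frac{917}{10}\right)^{2} = \frac{840889}{100}$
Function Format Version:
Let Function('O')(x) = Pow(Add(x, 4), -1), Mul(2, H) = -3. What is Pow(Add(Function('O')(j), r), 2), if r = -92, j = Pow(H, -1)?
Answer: Rational(840889, 100) ≈ 8408.9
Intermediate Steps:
H = Rational(-3, 2) (H = Mul(Rational(1, 2), -3) = Rational(-3, 2) ≈ -1.5000)
j = Rational(-2, 3) (j = Pow(Rational(-3, 2), -1) = Rational(-2, 3) ≈ -0.66667)
Function('O')(x) = Pow(Add(4, x), -1)
Pow(Add(Function('O')(j), r), 2) = Pow(Add(Pow(Add(4, Rational(-2, 3)), -1), -92), 2) = Pow(Add(Pow(Rational(10, 3), -1), -92), 2) = Pow(Add(Rational(3, 10), -92), 2) = Pow(Rational(-917, 10), 2) = Rational(840889, 100)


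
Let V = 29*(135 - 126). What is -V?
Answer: -261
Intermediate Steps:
V = 261 (V = 29*9 = 261)
-V = -1*261 = -261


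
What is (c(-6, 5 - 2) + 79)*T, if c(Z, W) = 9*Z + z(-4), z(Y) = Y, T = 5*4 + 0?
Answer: 420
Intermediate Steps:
T = 20 (T = 20 + 0 = 20)
c(Z, W) = -4 + 9*Z (c(Z, W) = 9*Z - 4 = -4 + 9*Z)
(c(-6, 5 - 2) + 79)*T = ((-4 + 9*(-6)) + 79)*20 = ((-4 - 54) + 79)*20 = (-58 + 79)*20 = 21*20 = 420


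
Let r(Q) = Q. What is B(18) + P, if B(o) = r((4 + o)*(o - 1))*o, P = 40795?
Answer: 47527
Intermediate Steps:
B(o) = o*(-1 + o)*(4 + o) (B(o) = ((4 + o)*(o - 1))*o = ((4 + o)*(-1 + o))*o = ((-1 + o)*(4 + o))*o = o*(-1 + o)*(4 + o))
B(18) + P = 18*(-4 + 18² + 3*18) + 40795 = 18*(-4 + 324 + 54) + 40795 = 18*374 + 40795 = 6732 + 40795 = 47527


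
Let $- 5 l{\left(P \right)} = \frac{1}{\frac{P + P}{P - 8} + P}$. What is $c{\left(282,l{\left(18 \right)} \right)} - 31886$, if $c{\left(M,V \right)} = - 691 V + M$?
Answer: $- \frac{3412541}{108} \approx -31598.0$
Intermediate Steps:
$l{\left(P \right)} = - \frac{1}{5 \left(P + \frac{2 P}{-8 + P}\right)}$ ($l{\left(P \right)} = - \frac{1}{5 \left(\frac{P + P}{P - 8} + P\right)} = - \frac{1}{5 \left(\frac{2 P}{-8 + P} + P\right)} = - \frac{1}{5 \left(P + \frac{2 P}{-8 + P}\right)}$)
$c{\left(M,V \right)} = M - 691 V$
$c{\left(282,l{\left(18 \right)} \right)} - 31886 = \left(282 - 691 \frac{8 - 18}{5 \cdot 18 \left(-6 + 18\right)}\right) - 31886 = \left(282 - 691 \cdot \frac{1}{5} \cdot \frac{1}{18} \cdot \frac{1}{12} \left(8 - 18\right)\right) - 31886 = \left(282 - 691 \cdot \frac{1}{5} \cdot \frac{1}{18} \cdot \frac{1}{12} \left(-10\right)\right) - 31886 = \left(282 - - \frac{691}{108}\right) - 31886 = \left(282 + \frac{691}{108}\right) - 31886 = \frac{31147}{108} - 31886 = - \frac{3412541}{108}$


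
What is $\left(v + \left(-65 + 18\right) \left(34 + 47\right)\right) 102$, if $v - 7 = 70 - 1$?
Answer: $-380562$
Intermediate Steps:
$v = 76$ ($v = 7 + \left(70 - 1\right) = 7 + 69 = 76$)
$\left(v + \left(-65 + 18\right) \left(34 + 47\right)\right) 102 = \left(76 + \left(-65 + 18\right) \left(34 + 47\right)\right) 102 = \left(76 - 3807\right) 102 = \left(-3731\right) 102 = -380562$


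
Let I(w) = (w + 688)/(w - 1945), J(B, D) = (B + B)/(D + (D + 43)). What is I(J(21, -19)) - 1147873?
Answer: -11114857741/9683 ≈ -1.1479e+6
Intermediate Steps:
J(B, D) = 2*B/(43 + 2*D) (J(B, D) = (2*B)/(D + (43 + D)) = (2*B)/(43 + 2*D) = 2*B/(43 + 2*D))
I(w) = (688 + w)/(-1945 + w)
I(J(21, -19)) - 1147873 = (688 + 2*21/(43 + 2*(-19)))/(-1945 + 2*21/(43 + 2*(-19))) - 1147873 = (688 + 2*21/(43 - 38))/(-1945 + 2*21/(43 - 38)) - 1147873 = (688 + 2*21/5)/(-1945 + 2*21/5) - 1147873 = (688 + 2*21*(⅕))/(-1945 + 2*21*(⅕)) - 1147873 = (688 + 42/5)/(-1945 + 42/5) - 1147873 = (3482/5)/(-9683/5) - 1147873 = -5/9683*3482/5 - 1147873 = -3482/9683 - 1147873 = -11114857741/9683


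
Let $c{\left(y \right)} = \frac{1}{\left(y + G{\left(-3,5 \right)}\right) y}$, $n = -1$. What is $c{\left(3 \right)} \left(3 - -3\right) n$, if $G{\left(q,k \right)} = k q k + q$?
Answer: $\frac{2}{75} \approx 0.026667$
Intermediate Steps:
$G{\left(q,k \right)} = q + q k^{2}$ ($G{\left(q,k \right)} = q k^{2} + q = q + q k^{2}$)
$c{\left(y \right)} = \frac{1}{y \left(-78 + y\right)}$ ($c{\left(y \right)} = \frac{1}{\left(y - 3 \left(1 + 5^{2}\right)\right) y} = \frac{1}{\left(y - 3 \left(1 + 25\right)\right) y} = \frac{1}{\left(y - 78\right) y} = \frac{1}{\left(-78 + y\right) y} = \frac{1}{y \left(-78 + y\right)}$)
$c{\left(3 \right)} \left(3 - -3\right) n = \frac{1}{3 \left(-78 + 3\right)} \left(3 - -3\right) \left(-1\right) = \frac{1}{3 \left(-75\right)} \left(3 + \left(-2 + 5\right)\right) \left(-1\right) = \frac{1}{3} \left(- \frac{1}{75}\right) \left(3 + 3\right) \left(-1\right) = - \frac{6 \left(-1\right)}{225} = \left(- \frac{1}{225}\right) \left(-6\right) = \frac{2}{75}$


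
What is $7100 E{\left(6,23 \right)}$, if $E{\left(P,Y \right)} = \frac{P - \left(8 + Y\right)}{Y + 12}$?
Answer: $- \frac{35500}{7} \approx -5071.4$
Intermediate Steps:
$E{\left(P,Y \right)} = \frac{-8 + P - Y}{12 + Y}$
$7100 E{\left(6,23 \right)} = 7100 \frac{-8 + 6 - 23}{12 + 23} = 7100 \frac{-8 + 6 - 23}{35} = 7100 \cdot \frac{1}{35} \left(-25\right) = 7100 \left(- \frac{5}{7}\right) = - \frac{35500}{7}$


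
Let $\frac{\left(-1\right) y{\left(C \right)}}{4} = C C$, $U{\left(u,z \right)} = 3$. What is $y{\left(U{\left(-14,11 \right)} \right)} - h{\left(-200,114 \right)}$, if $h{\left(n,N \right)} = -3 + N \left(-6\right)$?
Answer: $651$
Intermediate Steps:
$h{\left(n,N \right)} = -3 - 6 N$
$y{\left(C \right)} = - 4 C^{2}$ ($y{\left(C \right)} = - 4 C C = - 4 C^{2}$)
$y{\left(U{\left(-14,11 \right)} \right)} - h{\left(-200,114 \right)} = - 4 \cdot 3^{2} - \left(-3 - 684\right) = \left(-4\right) 9 - \left(-3 - 684\right) = -36 - -687 = -36 + 687 = 651$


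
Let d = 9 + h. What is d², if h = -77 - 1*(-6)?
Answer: 3844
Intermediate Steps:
h = -71 (h = -77 + 6 = -71)
d = -62 (d = 9 - 71 = -62)
d² = (-62)² = 3844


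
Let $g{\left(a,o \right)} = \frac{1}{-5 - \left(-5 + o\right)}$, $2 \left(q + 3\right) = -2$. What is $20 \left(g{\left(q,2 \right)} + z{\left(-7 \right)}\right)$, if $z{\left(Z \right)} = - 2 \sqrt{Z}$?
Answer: $-10 - 40 i \sqrt{7} \approx -10.0 - 105.83 i$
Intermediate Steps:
$q = -4$ ($q = -3 + \frac{1}{2} \left(-2\right) = -3 - 1 = -4$)
$g{\left(a,o \right)} = - \frac{1}{o}$ ($g{\left(a,o \right)} = \frac{1}{\left(-1\right) o} = - \frac{1}{o}$)
$20 \left(g{\left(q,2 \right)} + z{\left(-7 \right)}\right) = 20 \left(- \frac{1}{2} - 2 \sqrt{-7}\right) = 20 \left(\left(-1\right) \frac{1}{2} - 2 i \sqrt{7}\right) = 20 \left(- \frac{1}{2} - 2 i \sqrt{7}\right) = -10 - 40 i \sqrt{7}$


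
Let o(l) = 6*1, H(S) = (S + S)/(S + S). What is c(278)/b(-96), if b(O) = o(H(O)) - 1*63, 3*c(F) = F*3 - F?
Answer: -556/171 ≈ -3.2515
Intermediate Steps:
H(S) = 1 (H(S) = (2*S)/((2*S)) = (2*S)*(1/(2*S)) = 1)
c(F) = 2*F/3 (c(F) = (F*3 - F)/3 = (3*F - F)/3 = (2*F)/3 = 2*F/3)
o(l) = 6
b(O) = -57 (b(O) = 6 - 1*63 = 6 - 63 = -57)
c(278)/b(-96) = ((2/3)*278)/(-57) = (556/3)*(-1/57) = -556/171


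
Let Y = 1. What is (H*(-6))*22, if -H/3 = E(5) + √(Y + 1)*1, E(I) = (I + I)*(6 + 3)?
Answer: 35640 + 396*√2 ≈ 36200.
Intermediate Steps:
E(I) = 18*I (E(I) = (2*I)*9 = 18*I)
H = -270 - 3*√2 (H = -3*(18*5 + √(1 + 1)*1) = -3*(90 + √2*1) = -3*(90 + √2) = -270 - 3*√2 ≈ -274.24)
(H*(-6))*22 = ((-270 - 3*√2)*(-6))*22 = (1620 + 18*√2)*22 = 35640 + 396*√2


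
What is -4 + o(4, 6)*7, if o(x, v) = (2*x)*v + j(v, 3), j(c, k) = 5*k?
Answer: 437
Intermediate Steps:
o(x, v) = 15 + 2*v*x (o(x, v) = (2*x)*v + 5*3 = 2*v*x + 15 = 15 + 2*v*x)
-4 + o(4, 6)*7 = -4 + (15 + 2*6*4)*7 = -4 + (15 + 48)*7 = -4 + 63*7 = -4 + 441 = 437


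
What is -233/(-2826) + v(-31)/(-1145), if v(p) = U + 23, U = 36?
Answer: 100051/3235770 ≈ 0.030920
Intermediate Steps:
v(p) = 59 (v(p) = 36 + 23 = 59)
-233/(-2826) + v(-31)/(-1145) = -233/(-2826) + 59/(-1145) = -233*(-1/2826) + 59*(-1/1145) = 233/2826 - 59/1145 = 100051/3235770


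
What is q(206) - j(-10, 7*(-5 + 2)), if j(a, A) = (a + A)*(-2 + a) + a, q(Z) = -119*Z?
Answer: -24876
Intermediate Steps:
j(a, A) = a + (-2 + a)*(A + a) (j(a, A) = (A + a)*(-2 + a) + a = (-2 + a)*(A + a) + a = a + (-2 + a)*(A + a))
q(206) - j(-10, 7*(-5 + 2)) = -119*206 - ((-10)² - 1*(-10) - 14*(-5 + 2) + (7*(-5 + 2))*(-10)) = -24514 - (100 + 10 - 14*(-3) + (7*(-3))*(-10)) = -24514 - (100 + 10 - 2*(-21) - 21*(-10)) = -24514 - (100 + 10 + 42 + 210) = -24514 - 1*362 = -24514 - 362 = -24876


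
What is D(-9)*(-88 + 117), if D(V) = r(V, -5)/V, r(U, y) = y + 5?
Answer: 0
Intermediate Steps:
r(U, y) = 5 + y
D(V) = 0 (D(V) = (5 - 5)/V = 0/V = 0)
D(-9)*(-88 + 117) = 0*(-88 + 117) = 0*29 = 0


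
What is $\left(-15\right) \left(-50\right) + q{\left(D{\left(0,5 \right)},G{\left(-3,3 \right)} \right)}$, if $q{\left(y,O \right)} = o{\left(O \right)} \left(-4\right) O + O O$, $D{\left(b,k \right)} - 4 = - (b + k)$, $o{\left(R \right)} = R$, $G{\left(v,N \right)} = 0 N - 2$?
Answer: $738$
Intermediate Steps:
$G{\left(v,N \right)} = -2$ ($G{\left(v,N \right)} = 0 - 2 = -2$)
$D{\left(b,k \right)} = 4 - b - k$ ($D{\left(b,k \right)} = 4 - \left(b + k\right) = 4 - b - k$)
$q{\left(y,O \right)} = - 3 O^{2}$ ($q{\left(y,O \right)} = O \left(-4\right) O + O O = - 4 O O + O^{2} = - 4 O^{2} + O^{2} = - 3 O^{2}$)
$\left(-15\right) \left(-50\right) + q{\left(D{\left(0,5 \right)},G{\left(-3,3 \right)} \right)} = \left(-15\right) \left(-50\right) - 3 \left(-2\right)^{2} = 750 - 12 = 738$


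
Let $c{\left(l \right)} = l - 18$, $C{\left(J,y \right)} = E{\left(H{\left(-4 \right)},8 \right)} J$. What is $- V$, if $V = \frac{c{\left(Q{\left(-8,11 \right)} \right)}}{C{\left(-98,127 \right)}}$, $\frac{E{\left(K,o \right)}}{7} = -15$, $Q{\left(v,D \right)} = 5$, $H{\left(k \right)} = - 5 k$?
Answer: $\frac{13}{10290} \approx 0.0012634$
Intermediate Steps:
$E{\left(K,o \right)} = -105$ ($E{\left(K,o \right)} = 7 \left(-15\right) = -105$)
$C{\left(J,y \right)} = - 105 J$
$c{\left(l \right)} = -18 + l$ ($c{\left(l \right)} = l - 18 = -18 + l$)
$V = - \frac{13}{10290}$ ($V = \frac{-18 + 5}{\left(-105\right) \left(-98\right)} = - \frac{13}{10290} \approx -0.0012634$)
$- V = \left(-1\right) \left(- \frac{13}{10290}\right) = \frac{13}{10290}$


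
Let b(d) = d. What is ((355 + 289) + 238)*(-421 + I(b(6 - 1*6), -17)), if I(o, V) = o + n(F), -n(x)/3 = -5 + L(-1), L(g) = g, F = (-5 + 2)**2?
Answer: -355446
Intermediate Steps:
F = 9 (F = (-3)**2 = 9)
n(x) = 18 (n(x) = -3*(-5 - 1) = -3*(-6) = 18)
I(o, V) = 18 + o (I(o, V) = o + 18 = 18 + o)
((355 + 289) + 238)*(-421 + I(b(6 - 1*6), -17)) = ((355 + 289) + 238)*(-421 + (18 + (6 - 1*6))) = (644 + 238)*(-421 + (18 + (6 - 6))) = 882*(-421 + (18 + 0)) = 882*(-421 + 18) = 882*(-403) = -355446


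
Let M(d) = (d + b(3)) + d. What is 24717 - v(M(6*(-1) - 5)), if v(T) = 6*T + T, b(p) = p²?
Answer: 24808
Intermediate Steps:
M(d) = 9 + 2*d (M(d) = (d + 3²) + d = (d + 9) + d = (9 + d) + d = 9 + 2*d)
v(T) = 7*T
24717 - v(M(6*(-1) - 5)) = 24717 - 7*(9 + 2*(6*(-1) - 5)) = 24717 - 7*(9 + 2*(-6 - 5)) = 24717 - 7*(9 + 2*(-11)) = 24717 - 7*(9 - 22) = 24717 - 7*(-13) = 24717 - 1*(-91) = 24717 + 91 = 24808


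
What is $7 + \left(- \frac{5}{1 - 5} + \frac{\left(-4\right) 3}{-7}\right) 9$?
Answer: $\frac{943}{28} \approx 33.679$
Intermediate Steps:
$7 + \left(- \frac{5}{1 - 5} + \frac{\left(-4\right) 3}{-7}\right) 9 = 7 + \left(- \frac{5}{-4} - - \frac{12}{7}\right) 9 = 7 + \left(\left(-5\right) \left(- \frac{1}{4}\right) + \frac{12}{7}\right) 9 = 7 + \left(\frac{5}{4} + \frac{12}{7}\right) 9 = 7 + \frac{83}{28} \cdot 9 = 7 + \frac{747}{28} = \frac{943}{28}$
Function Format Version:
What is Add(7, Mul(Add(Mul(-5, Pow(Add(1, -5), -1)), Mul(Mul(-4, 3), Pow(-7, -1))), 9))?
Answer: Rational(943, 28) ≈ 33.679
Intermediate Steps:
Add(7, Mul(Add(Mul(-5, Pow(Add(1, -5), -1)), Mul(Mul(-4, 3), Pow(-7, -1))), 9)) = Add(7, Mul(Add(Mul(-5, Pow(-4, -1)), Mul(-12, Rational(-1, 7))), 9)) = Add(7, Mul(Add(Mul(-5, Rational(-1, 4)), Rational(12, 7)), 9)) = Add(7, Mul(Add(Rational(5, 4), Rational(12, 7)), 9)) = Add(7, Mul(Rational(83, 28), 9)) = Add(7, Rational(747, 28)) = Rational(943, 28)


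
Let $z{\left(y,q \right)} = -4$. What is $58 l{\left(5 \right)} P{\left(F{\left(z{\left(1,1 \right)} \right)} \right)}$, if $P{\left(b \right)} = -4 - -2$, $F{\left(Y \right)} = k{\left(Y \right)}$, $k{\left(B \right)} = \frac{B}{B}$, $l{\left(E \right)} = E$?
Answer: $-580$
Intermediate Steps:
$k{\left(B \right)} = 1$
$F{\left(Y \right)} = 1$
$P{\left(b \right)} = -2$ ($P{\left(b \right)} = -4 + 2 = -2$)
$58 l{\left(5 \right)} P{\left(F{\left(z{\left(1,1 \right)} \right)} \right)} = 58 \cdot 5 \left(-2\right) = 290 \left(-2\right) = -580$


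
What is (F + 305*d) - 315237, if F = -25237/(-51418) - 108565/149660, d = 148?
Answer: -207845706896011/769521788 ≈ -2.7010e+5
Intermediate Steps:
F = -180522575/769521788 (F = -25237*(-1/51418) - 108565*1/149660 = 25237/51418 - 21713/29932 = -180522575/769521788 ≈ -0.23459)
(F + 305*d) - 315237 = (-180522575/769521788 + 305*148) - 315237 = (-180522575/769521788 + 45140) - 315237 = 34736032987745/769521788 - 315237 = -207845706896011/769521788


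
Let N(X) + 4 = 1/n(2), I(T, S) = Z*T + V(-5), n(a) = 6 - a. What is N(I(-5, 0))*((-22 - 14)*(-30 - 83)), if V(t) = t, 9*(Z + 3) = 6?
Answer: -15255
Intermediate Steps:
Z = -7/3 (Z = -3 + (1/9)*6 = -3 + 2/3 = -7/3 ≈ -2.3333)
I(T, S) = -5 - 7*T/3 (I(T, S) = -7*T/3 - 5 = -5 - 7*T/3)
N(X) = -15/4 (N(X) = -4 + 1/(6 - 1*2) = -4 + 1/(6 - 2) = -4 + 1/4 = -15/4)
N(I(-5, 0))*((-22 - 14)*(-30 - 83)) = -15*(-22 - 14)*(-30 - 83)/4 = -(-135)*(-113) = -15/4*4068 = -15255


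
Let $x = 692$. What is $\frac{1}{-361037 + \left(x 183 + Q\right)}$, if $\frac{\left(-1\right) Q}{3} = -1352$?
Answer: $- \frac{1}{230345} \approx -4.3413 \cdot 10^{-6}$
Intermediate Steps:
$Q = 4056$ ($Q = \left(-3\right) \left(-1352\right) = 4056$)
$\frac{1}{-361037 + \left(x 183 + Q\right)} = \frac{1}{-361037 + \left(692 \cdot 183 + 4056\right)} = \frac{1}{-361037 + \left(126636 + 4056\right)} = \frac{1}{-361037 + 130692} = \frac{1}{-230345} = - \frac{1}{230345}$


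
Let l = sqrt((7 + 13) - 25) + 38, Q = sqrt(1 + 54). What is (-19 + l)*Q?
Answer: sqrt(55)*(19 + I*sqrt(5)) ≈ 140.91 + 16.583*I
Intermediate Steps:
Q = sqrt(55) ≈ 7.4162
l = 38 + I*sqrt(5) (l = sqrt(20 - 25) + 38 = sqrt(-5) + 38 = I*sqrt(5) + 38 = 38 + I*sqrt(5) ≈ 38.0 + 2.2361*I)
(-19 + l)*Q = (-19 + (38 + I*sqrt(5)))*sqrt(55) = (19 + I*sqrt(5))*sqrt(55) = sqrt(55)*(19 + I*sqrt(5))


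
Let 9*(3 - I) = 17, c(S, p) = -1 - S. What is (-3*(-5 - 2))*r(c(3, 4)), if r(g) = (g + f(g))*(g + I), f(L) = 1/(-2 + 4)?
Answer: 637/3 ≈ 212.33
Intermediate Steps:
f(L) = ½ (f(L) = 1/2 = ½)
I = 10/9 (I = 3 - ⅑*17 = 3 - 17/9 = 10/9 ≈ 1.1111)
r(g) = (½ + g)*(10/9 + g) (r(g) = (g + ½)*(g + 10/9) = (½ + g)*(10/9 + g))
(-3*(-5 - 2))*r(c(3, 4)) = (-3*(-5 - 2))*(5/9 + (-1 - 1*3)² + 29*(-1 - 1*3)/18) = (-3*(-7))*(5/9 + (-1 - 3)² + 29*(-1 - 3)/18) = 21*(5/9 + (-4)² + (29/18)*(-4)) = 21*(5/9 + 16 - 58/9) = 21*(91/9) = 637/3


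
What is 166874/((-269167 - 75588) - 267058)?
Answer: -166874/611813 ≈ -0.27275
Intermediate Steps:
166874/((-269167 - 75588) - 267058) = 166874/(-344755 - 267058) = 166874/(-611813) = 166874*(-1/611813) = -166874/611813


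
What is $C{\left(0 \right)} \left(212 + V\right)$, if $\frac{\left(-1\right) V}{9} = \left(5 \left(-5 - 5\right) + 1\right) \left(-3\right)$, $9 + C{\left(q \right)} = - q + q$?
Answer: $9999$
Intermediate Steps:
$C{\left(q \right)} = -9$ ($C{\left(q \right)} = -9 + \left(- q + q\right) = -9 + 0 = -9$)
$V = -1323$ ($V = - 9 \left(5 \left(-5 - 5\right) + 1\right) \left(-3\right) = - 9 \left(5 \left(-10\right) + 1\right) \left(-3\right) = - 9 \left(-50 + 1\right) \left(-3\right) = - 9 \left(\left(-49\right) \left(-3\right)\right) = \left(-9\right) 147 = -1323$)
$C{\left(0 \right)} \left(212 + V\right) = - 9 \left(212 - 1323\right) = \left(-9\right) \left(-1111\right) = 9999$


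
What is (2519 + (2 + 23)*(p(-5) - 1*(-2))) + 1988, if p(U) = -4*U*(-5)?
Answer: 2057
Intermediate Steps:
p(U) = 20*U
(2519 + (2 + 23)*(p(-5) - 1*(-2))) + 1988 = (2519 + (2 + 23)*(20*(-5) - 1*(-2))) + 1988 = (2519 + 25*(-100 + 2)) + 1988 = (2519 + 25*(-98)) + 1988 = (2519 - 2450) + 1988 = 69 + 1988 = 2057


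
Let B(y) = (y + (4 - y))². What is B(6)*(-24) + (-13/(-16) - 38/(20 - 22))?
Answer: -5827/16 ≈ -364.19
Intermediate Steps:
B(y) = 16 (B(y) = 4² = 16)
B(6)*(-24) + (-13/(-16) - 38/(20 - 22)) = 16*(-24) + (-13/(-16) - 38/(20 - 22)) = -384 + (-13*(-1/16) - 38/(-2)) = -384 + (13/16 - 38*(-½)) = -384 + (13/16 + 19) = -384 + 317/16 = -5827/16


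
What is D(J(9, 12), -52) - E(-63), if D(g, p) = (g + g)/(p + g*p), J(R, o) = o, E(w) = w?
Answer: 10641/169 ≈ 62.964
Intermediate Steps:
D(g, p) = 2*g/(p + g*p) (D(g, p) = (2*g)/(p + g*p) = 2*g/(p + g*p))
D(J(9, 12), -52) - E(-63) = 2*12/(-52*(1 + 12)) - 1*(-63) = 2*12*(-1/52)/13 + 63 = 2*12*(-1/52)*(1/13) + 63 = -6/169 + 63 = 10641/169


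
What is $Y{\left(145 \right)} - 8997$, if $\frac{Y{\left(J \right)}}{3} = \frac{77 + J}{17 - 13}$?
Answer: $- \frac{17661}{2} \approx -8830.5$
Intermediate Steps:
$Y{\left(J \right)} = \frac{231}{4} + \frac{3 J}{4}$ ($Y{\left(J \right)} = 3 \frac{77 + J}{17 - 13} = 3 \frac{77 + J}{4} = 3 \left(77 + J\right) \frac{1}{4} = 3 \left(\frac{77}{4} + \frac{J}{4}\right) = \frac{231}{4} + \frac{3 J}{4}$)
$Y{\left(145 \right)} - 8997 = \left(\frac{231}{4} + \frac{3}{4} \cdot 145\right) - 8997 = \left(\frac{231}{4} + \frac{435}{4}\right) - 8997 = \frac{333}{2} - 8997 = - \frac{17661}{2}$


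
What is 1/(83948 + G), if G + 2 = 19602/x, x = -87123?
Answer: 29041/2437869252 ≈ 1.1912e-5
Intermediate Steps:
G = -64616/29041 (G = -2 + 19602/(-87123) = -2 + 19602*(-1/87123) = -2 - 6534/29041 = -64616/29041 ≈ -2.2250)
1/(83948 + G) = 1/(83948 - 64616/29041) = 1/(2437869252/29041) = 29041/2437869252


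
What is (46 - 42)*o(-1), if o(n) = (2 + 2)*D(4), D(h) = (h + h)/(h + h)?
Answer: 16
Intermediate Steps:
D(h) = 1 (D(h) = (2*h)/((2*h)) = (2*h)*(1/(2*h)) = 1)
o(n) = 4 (o(n) = (2 + 2)*1 = 4*1 = 4)
(46 - 42)*o(-1) = (46 - 42)*4 = 4*4 = 16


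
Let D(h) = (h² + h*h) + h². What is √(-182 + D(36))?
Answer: √3706 ≈ 60.877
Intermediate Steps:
D(h) = 3*h² (D(h) = (h² + h²) + h² = 2*h² + h² = 3*h²)
√(-182 + D(36)) = √(-182 + 3*36²) = √(-182 + 3*1296) = √(-182 + 3888) = √3706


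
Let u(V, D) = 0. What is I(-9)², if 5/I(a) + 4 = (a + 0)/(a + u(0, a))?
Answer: 25/9 ≈ 2.7778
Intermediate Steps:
I(a) = -5/3 (I(a) = 5/(-4 + (a + 0)/(a + 0)) = 5/(-4 + a/a) = 5/(-4 + 1) = 5/(-3) = 5*(-⅓) = -5/3)
I(-9)² = (-5/3)² = 25/9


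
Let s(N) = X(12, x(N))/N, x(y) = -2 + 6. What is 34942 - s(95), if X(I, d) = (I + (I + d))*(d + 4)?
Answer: 3319266/95 ≈ 34940.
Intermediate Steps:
x(y) = 4
X(I, d) = (4 + d)*(d + 2*I) (X(I, d) = (d + 2*I)*(4 + d) = (4 + d)*(d + 2*I))
s(N) = 224/N (s(N) = (4² + 4*4 + 8*12 + 2*12*4)/N = (16 + 16 + 96 + 96)/N = 224/N)
34942 - s(95) = 34942 - 224/95 = 3319266/95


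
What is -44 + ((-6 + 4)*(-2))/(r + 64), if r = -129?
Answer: -2864/65 ≈ -44.062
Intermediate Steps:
-44 + ((-6 + 4)*(-2))/(r + 64) = -44 + ((-6 + 4)*(-2))/(-129 + 64) = -44 + (-2*(-2))/(-65) = -44 - 1/65*4 = -44 - 4/65 = -2864/65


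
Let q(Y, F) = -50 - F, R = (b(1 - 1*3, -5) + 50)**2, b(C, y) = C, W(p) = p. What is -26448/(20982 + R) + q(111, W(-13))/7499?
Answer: -33199189/29103619 ≈ -1.1407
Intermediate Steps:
R = 2304 (R = ((1 - 1*3) + 50)**2 = ((1 - 3) + 50)**2 = (-2 + 50)**2 = 48**2 = 2304)
-26448/(20982 + R) + q(111, W(-13))/7499 = -26448/(20982 + 2304) + (-50 - 1*(-13))/7499 = -26448/23286 + (-50 + 13)*(1/7499) = -26448*1/23286 - 37*1/7499 = -4408/3881 - 37/7499 = -33199189/29103619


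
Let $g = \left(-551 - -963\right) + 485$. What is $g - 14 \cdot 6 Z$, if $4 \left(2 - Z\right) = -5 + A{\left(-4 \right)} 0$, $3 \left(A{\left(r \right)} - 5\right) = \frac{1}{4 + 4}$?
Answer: $624$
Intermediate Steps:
$g = 897$ ($g = \left(-551 + 963\right) + 485 = 412 + 485 = 897$)
$A{\left(r \right)} = \frac{121}{24}$ ($A{\left(r \right)} = 5 + \frac{1}{3 \left(4 + 4\right)} = 5 + \frac{1}{3 \cdot 8} = 5 + \frac{1}{3} \cdot \frac{1}{8} = 5 + \frac{1}{24} = \frac{121}{24}$)
$Z = \frac{13}{4}$ ($Z = 2 - \frac{-5 + \frac{121}{24} \cdot 0}{4} = 2 - \frac{-5 + 0}{4} = 2 - - \frac{5}{4} = 2 + \frac{5}{4} = \frac{13}{4} \approx 3.25$)
$g - 14 \cdot 6 Z = 897 - 14 \cdot 6 \cdot \frac{13}{4} = 897 - 84 \cdot \frac{13}{4} = 897 - 273 = 624$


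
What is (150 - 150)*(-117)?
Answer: 0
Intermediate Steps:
(150 - 150)*(-117) = 0*(-117) = 0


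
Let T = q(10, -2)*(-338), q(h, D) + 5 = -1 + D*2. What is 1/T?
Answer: 1/3380 ≈ 0.00029586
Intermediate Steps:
q(h, D) = -6 + 2*D (q(h, D) = -5 + (-1 + D*2) = -5 + (-1 + 2*D) = -6 + 2*D)
T = 3380 (T = (-6 + 2*(-2))*(-338) = (-6 - 4)*(-338) = -10*(-338) = 3380)
1/T = 1/3380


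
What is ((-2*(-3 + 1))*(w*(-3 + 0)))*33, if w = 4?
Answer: -1584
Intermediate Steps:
((-2*(-3 + 1))*(w*(-3 + 0)))*33 = ((-2*(-3 + 1))*(4*(-3 + 0)))*33 = ((-2*(-2))*(4*(-3)))*33 = (4*(-12))*33 = -48*33 = -1584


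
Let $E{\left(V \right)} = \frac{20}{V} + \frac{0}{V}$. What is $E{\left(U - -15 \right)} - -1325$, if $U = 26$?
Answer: $\frac{54345}{41} \approx 1325.5$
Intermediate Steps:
$E{\left(V \right)} = \frac{20}{V}$ ($E{\left(V \right)} = \frac{20}{V} + 0 = \frac{20}{V}$)
$E{\left(U - -15 \right)} - -1325 = \frac{20}{26 - -15} - -1325 = \frac{20}{26 + 15} + 1325 = \frac{20}{41} + 1325 = \frac{54345}{41}$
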